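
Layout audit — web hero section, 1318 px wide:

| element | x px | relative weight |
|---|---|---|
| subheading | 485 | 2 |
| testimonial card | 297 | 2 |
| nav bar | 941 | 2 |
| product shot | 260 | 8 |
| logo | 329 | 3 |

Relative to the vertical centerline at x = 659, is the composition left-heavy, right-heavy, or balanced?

Σw = 2 + 2 + 2 + 8 + 3 = 17.
x: (2·485 + 2·297 + 2·941 + 8·260 + 3·329) / 17 = 6513 / 17 ≈ 383.12
383.1 vs midline 659 → left-heavy.

left-heavy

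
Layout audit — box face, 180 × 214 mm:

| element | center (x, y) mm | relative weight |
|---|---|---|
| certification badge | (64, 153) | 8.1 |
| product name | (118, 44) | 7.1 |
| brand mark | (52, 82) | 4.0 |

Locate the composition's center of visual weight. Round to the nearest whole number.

(81, 98)

Total weight = 8.1 + 7.1 + 4.0 = 19.2.
Σw·x = 8.1·64 + 7.1·118 + 4.0·52 = 1564.2, so x̄ = 1564.2/19.2 ≈ 81.47.
Σw·y = 8.1·153 + 7.1·44 + 4.0·82 = 1879.7, so ȳ = 1879.7/19.2 ≈ 97.90.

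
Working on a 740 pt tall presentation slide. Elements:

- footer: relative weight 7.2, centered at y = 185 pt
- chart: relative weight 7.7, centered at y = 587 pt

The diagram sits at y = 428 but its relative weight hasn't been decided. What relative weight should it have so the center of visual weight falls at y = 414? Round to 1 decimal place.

w ≈ 22.6

Existing Σw = 14.9 (7.2 + 7.7); existing moment 7.2·185 + 7.7·587 = 5851.9.
Set Σw·y/Σw = 414: (5851.9 + 428w) = 414·(14.9 + w).
Rearranging, w·(428 − 414) = 414·14.9 − 5851.9 = 316.7, so w ≈ 316.7/14 = 22.62.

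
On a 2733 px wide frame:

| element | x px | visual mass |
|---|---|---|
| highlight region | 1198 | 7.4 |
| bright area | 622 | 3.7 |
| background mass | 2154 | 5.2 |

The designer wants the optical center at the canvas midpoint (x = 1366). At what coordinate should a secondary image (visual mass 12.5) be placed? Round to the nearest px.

x ≈ 1358

After adding the secondary image, total weight = 7.4 + 3.7 + 5.2 + 12.5 = 28.8.
x: need Σw·x = 28.8·1366 = 39340.8. Existing = 7.4·1198 + 3.7·622 + 5.2·2154 = 22367.4. Remainder 16973.4 / 12.5 ≈ 1357.87.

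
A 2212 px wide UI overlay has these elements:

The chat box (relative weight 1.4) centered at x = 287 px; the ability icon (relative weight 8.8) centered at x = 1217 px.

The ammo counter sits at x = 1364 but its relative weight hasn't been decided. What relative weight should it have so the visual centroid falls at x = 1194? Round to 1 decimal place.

w ≈ 6.3

Existing Σw = 10.2 (1.4 + 8.8); existing moment 1.4·287 + 8.8·1217 = 11111.4.
For the centroid to hit 1194: (11111.4 + w·1364) / (10.2 + w) = 1194.
So w = (1194·10.2 − 11111.4)/(1364 − 1194) = 1067.4/170 ≈ 6.28.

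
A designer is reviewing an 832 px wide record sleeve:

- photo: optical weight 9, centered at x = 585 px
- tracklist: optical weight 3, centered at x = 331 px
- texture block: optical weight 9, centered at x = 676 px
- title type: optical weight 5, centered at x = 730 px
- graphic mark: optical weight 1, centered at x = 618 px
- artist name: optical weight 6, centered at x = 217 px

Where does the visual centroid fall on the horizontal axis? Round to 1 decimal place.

x ≈ 542.8

Weights sum to 9 + 3 + 9 + 5 + 1 + 6 = 33.
x: (9·585 + 3·331 + 9·676 + 5·730 + 1·618 + 6·217) / 33 = 17912 / 33 ≈ 542.79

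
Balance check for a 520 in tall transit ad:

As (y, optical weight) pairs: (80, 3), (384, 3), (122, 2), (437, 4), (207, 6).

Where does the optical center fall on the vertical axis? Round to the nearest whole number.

y ≈ 257

Weights sum to 3 + 3 + 2 + 4 + 6 = 18.
y: (3·80 + 3·384 + 2·122 + 4·437 + 6·207) / 18 = 4626 / 18 ≈ 257.00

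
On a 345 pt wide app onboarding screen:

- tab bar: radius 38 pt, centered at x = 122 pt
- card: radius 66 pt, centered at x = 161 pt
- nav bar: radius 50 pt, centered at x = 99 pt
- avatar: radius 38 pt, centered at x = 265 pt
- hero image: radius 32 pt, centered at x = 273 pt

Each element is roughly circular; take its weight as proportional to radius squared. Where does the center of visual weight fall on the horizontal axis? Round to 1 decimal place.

x ≈ 166.0

r² weights: tab bar 38² = 1444, card 66² = 4356, nav bar 50² = 2500, avatar 38² = 1444, hero image 32² = 1024. Total = 10768.
Σw·x = 1444·122 + 4356·161 + 2500·99 + 1444·265 + 1024·273 = 1787196, so x̄ = 1787196/10768 ≈ 165.97.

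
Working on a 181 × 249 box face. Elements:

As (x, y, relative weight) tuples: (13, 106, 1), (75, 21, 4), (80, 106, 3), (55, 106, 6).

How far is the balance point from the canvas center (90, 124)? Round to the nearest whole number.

≈ 50

Weights sum to 1 + 4 + 3 + 6 = 14.
x: (1·13 + 4·75 + 3·80 + 6·55) / 14 = 883 / 14 ≈ 63.07
y: (1·106 + 4·21 + 3·106 + 6·106) / 14 = 1144 / 14 ≈ 81.71
From (90, 124): dx = -26.93, dy = -42.29, so the distance is √(dx²+dy²) ≈ 50.13.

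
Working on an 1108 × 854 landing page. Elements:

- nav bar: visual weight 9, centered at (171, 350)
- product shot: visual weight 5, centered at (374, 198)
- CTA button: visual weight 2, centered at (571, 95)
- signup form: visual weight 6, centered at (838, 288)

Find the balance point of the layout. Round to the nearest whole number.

(435, 275)

Σw = 9 + 5 + 2 + 6 = 22.
Σw·x = 9·171 + 5·374 + 2·571 + 6·838 = 9579, so x̄ = 9579/22 ≈ 435.41.
Σw·y = 9·350 + 5·198 + 2·95 + 6·288 = 6058, so ȳ = 6058/22 ≈ 275.36.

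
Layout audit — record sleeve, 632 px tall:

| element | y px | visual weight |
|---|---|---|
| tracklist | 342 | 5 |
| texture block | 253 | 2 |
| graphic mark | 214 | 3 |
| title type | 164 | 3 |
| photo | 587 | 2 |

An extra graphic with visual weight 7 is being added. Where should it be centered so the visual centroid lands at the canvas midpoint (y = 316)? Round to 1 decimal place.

y ≈ 346.9

After adding the extra graphic, total weight = 5 + 2 + 3 + 3 + 2 + 7 = 22.
y: need Σw·y = 22·316 = 6952. Existing = 5·342 + 2·253 + 3·214 + 3·164 + 2·587 = 4524. Remainder 2428 / 7 ≈ 346.86.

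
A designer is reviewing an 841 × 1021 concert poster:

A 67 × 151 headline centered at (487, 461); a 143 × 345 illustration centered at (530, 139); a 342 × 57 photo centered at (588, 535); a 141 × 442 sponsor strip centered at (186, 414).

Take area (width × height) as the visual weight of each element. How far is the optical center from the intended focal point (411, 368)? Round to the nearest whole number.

Areas: headline 67·151 = 10117, illustration 143·345 = 49335, photo 342·57 = 19494, sponsor strip 141·442 = 62322. Total weight = 141268.
Σw·x = 10117·487 + 49335·530 + 19494·588 + 62322·186 = 54128893, so x̄ = 54128893/141268 ≈ 383.16.
Σw·y = 10117·461 + 49335·139 + 19494·535 + 62322·414 = 47752100, so ȳ = 47752100/141268 ≈ 338.02.
From (411, 368): dx = -27.84, dy = -29.98, so the distance is √(dx²+dy²) ≈ 40.91.

≈ 41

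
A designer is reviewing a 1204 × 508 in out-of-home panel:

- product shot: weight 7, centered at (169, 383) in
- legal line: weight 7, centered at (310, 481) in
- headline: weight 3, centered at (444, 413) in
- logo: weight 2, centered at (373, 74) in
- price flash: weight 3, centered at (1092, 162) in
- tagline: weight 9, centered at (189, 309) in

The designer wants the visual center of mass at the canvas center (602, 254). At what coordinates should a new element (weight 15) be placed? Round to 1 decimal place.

(1152.3, 65.5)

New total weight: (7 + 7 + 3 + 2 + 3 + 9) + 15 = 46.
Along x: (10408 + 15·x) / 46 = 602 (existing moment 7·169 + 7·310 + 3·444 + 2·373 + 3·1092 + 9·189 = 10408) ⇒ x = (27692 − 10408) / 15 ≈ 1152.27.
Along y: (10702 + 15·y) / 46 = 254 (existing moment 7·383 + 7·481 + 3·413 + 2·74 + 3·162 + 9·309 = 10702) ⇒ y = (11684 − 10702) / 15 ≈ 65.47.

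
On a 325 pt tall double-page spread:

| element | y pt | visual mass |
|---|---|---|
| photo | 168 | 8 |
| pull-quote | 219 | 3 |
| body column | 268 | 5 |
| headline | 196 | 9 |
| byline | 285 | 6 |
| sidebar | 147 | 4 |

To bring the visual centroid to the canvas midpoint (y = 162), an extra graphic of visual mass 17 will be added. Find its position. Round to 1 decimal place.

After adding the extra graphic, total weight = 8 + 3 + 5 + 9 + 6 + 4 + 17 = 52.
y: need Σw·y = 52·162 = 8424. Existing = 8·168 + 3·219 + 5·268 + 9·196 + 6·285 + 4·147 = 7403. Remainder 1021 / 17 ≈ 60.06.

y ≈ 60.1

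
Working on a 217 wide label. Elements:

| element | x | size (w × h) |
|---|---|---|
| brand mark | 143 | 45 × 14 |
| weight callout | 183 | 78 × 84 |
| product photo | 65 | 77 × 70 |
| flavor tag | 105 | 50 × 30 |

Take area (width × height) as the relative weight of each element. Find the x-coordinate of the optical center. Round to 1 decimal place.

x ≈ 127.7

Areas: brand mark 45·14 = 630, weight callout 78·84 = 6552, product photo 77·70 = 5390, flavor tag 50·30 = 1500. Total weight = 14072.
x: (630·143 + 6552·183 + 5390·65 + 1500·105) / 14072 = 1796956 / 14072 ≈ 127.70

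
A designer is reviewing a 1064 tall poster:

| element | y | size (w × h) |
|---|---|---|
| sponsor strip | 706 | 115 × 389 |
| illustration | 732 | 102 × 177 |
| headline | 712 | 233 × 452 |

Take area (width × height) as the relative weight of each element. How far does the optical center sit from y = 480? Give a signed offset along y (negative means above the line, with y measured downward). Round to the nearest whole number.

Taking area as weight: sponsor strip 115·389 = 44735, illustration 102·177 = 18054, headline 233·452 = 105316. Sum 168105.
y: (44735·706 + 18054·732 + 105316·712) / 168105 = 119783430 / 168105 ≈ 712.55
Offset from y = 480: 712.55 − 480 ≈ 232.55.

≈ 233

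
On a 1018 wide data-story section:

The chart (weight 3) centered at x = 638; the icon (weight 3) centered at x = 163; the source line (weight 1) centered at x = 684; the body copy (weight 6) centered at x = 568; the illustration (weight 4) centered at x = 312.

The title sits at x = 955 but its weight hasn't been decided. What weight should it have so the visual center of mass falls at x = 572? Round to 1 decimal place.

Existing Σw = 17 (3 + 3 + 1 + 6 + 4); existing moment 3·638 + 3·163 + 1·684 + 6·568 + 4·312 = 7743.
For the centroid to hit 572: (7743 + w·955) / (17 + w) = 572.
So w = (572·17 − 7743)/(955 − 572) = 1981/383 ≈ 5.17.

w ≈ 5.2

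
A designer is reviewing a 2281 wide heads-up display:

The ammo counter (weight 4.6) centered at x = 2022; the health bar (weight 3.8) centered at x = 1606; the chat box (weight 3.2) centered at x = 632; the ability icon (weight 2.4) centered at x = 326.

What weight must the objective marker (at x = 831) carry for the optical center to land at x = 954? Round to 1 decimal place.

Existing Σw = 14.0 (4.6 + 3.8 + 3.2 + 2.4); existing moment 4.6·2022 + 3.8·1606 + 3.2·632 + 2.4·326 = 18208.8.
Set Σw·x/Σw = 954: (18208.8 + 831w) = 954·(14.0 + w).
Rearranging, w·(831 − 954) = 954·14.0 − 18208.8 = -4852.8, so w ≈ -4852.8/-123 = 39.45.

w ≈ 39.5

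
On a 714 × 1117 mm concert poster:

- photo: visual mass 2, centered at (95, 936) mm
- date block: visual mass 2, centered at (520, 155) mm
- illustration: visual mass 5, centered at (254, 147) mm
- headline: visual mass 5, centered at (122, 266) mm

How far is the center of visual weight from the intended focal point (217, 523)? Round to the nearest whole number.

Total weight = 2 + 2 + 5 + 5 = 14.
x: (2·95 + 2·520 + 5·254 + 5·122) / 14 = 3110 / 14 ≈ 222.14
y: (2·936 + 2·155 + 5·147 + 5·266) / 14 = 4247 / 14 ≈ 303.36
Offset from (217, 523): Δx ≈ 5.14, Δy ≈ -219.64; distance = √(Δx² + Δy²) ≈ 219.70.

≈ 220 mm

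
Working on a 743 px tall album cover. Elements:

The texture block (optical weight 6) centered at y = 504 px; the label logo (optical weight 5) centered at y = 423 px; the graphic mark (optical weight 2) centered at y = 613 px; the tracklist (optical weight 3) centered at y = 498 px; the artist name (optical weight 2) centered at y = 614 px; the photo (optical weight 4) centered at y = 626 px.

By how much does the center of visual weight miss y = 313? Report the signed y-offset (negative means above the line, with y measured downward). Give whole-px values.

≈ 214 px

Total weight = 6 + 5 + 2 + 3 + 2 + 4 = 22.
y: moment 11591 / weight 22 ≈ 526.86
Against y = 313, that's 526.86 − 313 = 213.86.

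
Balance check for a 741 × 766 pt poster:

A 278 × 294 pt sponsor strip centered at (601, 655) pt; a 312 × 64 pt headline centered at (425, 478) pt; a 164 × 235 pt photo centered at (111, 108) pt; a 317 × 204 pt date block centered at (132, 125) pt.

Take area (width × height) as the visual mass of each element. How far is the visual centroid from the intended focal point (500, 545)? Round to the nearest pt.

Areas: sponsor strip 278·294 = 81732, headline 312·64 = 19968, photo 164·235 = 38540, date block 317·204 = 64668. Total weight = 204908.
x-moment: 81732·601 + 19968·425 + 38540·111 + 64668·132 = 70421448; centroid 70421448/204908 ≈ 343.67.
y-moment: 81732·655 + 19968·478 + 38540·108 + 64668·125 = 75324984; centroid 75324984/204908 ≈ 367.60.
From (500, 545): dx = -156.33, dy = -177.40, so the distance is √(dx²+dy²) ≈ 236.45.

≈ 236 pt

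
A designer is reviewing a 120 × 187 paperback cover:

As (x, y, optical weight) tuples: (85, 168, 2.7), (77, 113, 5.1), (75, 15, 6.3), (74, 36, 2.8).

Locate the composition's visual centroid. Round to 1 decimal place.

(77.0, 72.5)

Weights sum to 2.7 + 5.1 + 6.3 + 2.8 = 16.9.
x-moment: 2.7·85 + 5.1·77 + 6.3·75 + 2.8·74 = 1301.9; centroid 1301.9/16.9 ≈ 77.04.
y-moment: 2.7·168 + 5.1·113 + 6.3·15 + 2.8·36 = 1225.2; centroid 1225.2/16.9 ≈ 72.50.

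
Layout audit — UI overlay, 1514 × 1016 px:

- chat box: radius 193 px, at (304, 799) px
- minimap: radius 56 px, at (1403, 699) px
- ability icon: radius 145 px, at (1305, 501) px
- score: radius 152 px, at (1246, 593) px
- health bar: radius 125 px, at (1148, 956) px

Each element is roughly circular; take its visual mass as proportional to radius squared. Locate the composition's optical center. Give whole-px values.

r² weights: chat box 193² = 37249, minimap 56² = 3136, ability icon 145² = 21025, score 152² = 23104, health bar 125² = 15625. Total = 100139.
x: (37249·304 + 3136·1403 + 21025·1305 + 23104·1246 + 15625·1148) / 100139 = 89886213 / 100139 ≈ 897.61
y: (37249·799 + 3136·699 + 21025·501 + 23104·593 + 15625·956) / 100139 = 71125712 / 100139 ≈ 710.27

(898, 710)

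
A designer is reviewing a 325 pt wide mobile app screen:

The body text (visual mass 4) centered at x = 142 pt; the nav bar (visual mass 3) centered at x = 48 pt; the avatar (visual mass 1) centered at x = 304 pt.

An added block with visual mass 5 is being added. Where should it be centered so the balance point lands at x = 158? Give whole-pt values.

New total weight: (4 + 3 + 1) + 5 = 13.
x: target moment 13×158 = 2054; current 4·142 + 3·48 + 1·304 = 1016; the added block supplies 1038, so x = 1038/5 ≈ 207.60.

x ≈ 208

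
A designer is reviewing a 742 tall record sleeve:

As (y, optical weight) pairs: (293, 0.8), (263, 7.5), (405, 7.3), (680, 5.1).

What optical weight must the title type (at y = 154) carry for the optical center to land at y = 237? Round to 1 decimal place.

w ≈ 44.9

Existing Σw = 20.7 (0.8 + 7.5 + 7.3 + 5.1); existing moment 0.8·293 + 7.5·263 + 7.3·405 + 5.1·680 = 8631.4.
Set Σw·y/Σw = 237: (8631.4 + 154w) = 237·(20.7 + w).
Rearranging, w·(154 − 237) = 237·20.7 − 8631.4 = -3725.5, so w ≈ -3725.5/-83 = 44.89.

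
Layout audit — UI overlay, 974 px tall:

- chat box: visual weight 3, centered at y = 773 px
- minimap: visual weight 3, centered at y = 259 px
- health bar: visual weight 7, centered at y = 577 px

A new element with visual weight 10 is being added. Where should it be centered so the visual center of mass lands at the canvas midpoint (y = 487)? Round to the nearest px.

With the new element, Σw becomes 3 + 3 + 7 + 10 = 23.
y: target moment 23×487 = 11201; current 3·773 + 3·259 + 7·577 = 7135; the new element supplies 4066, so y = 4066/10 ≈ 406.60.

y ≈ 407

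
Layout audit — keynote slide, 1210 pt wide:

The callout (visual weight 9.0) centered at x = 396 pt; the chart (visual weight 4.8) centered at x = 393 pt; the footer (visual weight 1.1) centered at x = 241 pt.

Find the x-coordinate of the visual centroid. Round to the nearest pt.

x ≈ 384

Weights sum to 9.0 + 4.8 + 1.1 = 14.9.
x: (9.0·396 + 4.8·393 + 1.1·241) / 14.9 = 5715.5 / 14.9 ≈ 383.59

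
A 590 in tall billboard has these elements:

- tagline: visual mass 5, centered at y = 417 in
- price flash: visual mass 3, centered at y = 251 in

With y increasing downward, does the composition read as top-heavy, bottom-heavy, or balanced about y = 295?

bottom-heavy

Σw = 5 + 3 = 8.
y-moment: 5·417 + 3·251 = 2838; centroid 2838/8 ≈ 354.75.
354.8 vs midline 295 → bottom-heavy.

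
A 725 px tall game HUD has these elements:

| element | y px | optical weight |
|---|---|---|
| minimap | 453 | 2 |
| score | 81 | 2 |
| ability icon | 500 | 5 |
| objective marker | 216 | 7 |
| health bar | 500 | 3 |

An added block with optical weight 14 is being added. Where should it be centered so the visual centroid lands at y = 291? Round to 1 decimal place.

y ≈ 215.9

New total weight: (2 + 2 + 5 + 7 + 3) + 14 = 33.
Along y: (6580 + 14·y) / 33 = 291 (existing moment 2·453 + 2·81 + 5·500 + 7·216 + 3·500 = 6580) ⇒ y = (9603 − 6580) / 14 ≈ 215.93.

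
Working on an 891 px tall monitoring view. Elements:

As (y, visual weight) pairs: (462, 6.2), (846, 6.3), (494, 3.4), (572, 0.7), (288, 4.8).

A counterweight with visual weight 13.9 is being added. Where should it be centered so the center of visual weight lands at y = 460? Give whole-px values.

New total weight: (6.2 + 6.3 + 3.4 + 0.7 + 4.8) + 13.9 = 35.3.
Along y: (11656.6 + 13.9·y) / 35.3 = 460 (existing moment 6.2·462 + 6.3·846 + 3.4·494 + 0.7·572 + 4.8·288 = 11656.6) ⇒ y = (16238.0 − 11656.6) / 13.9 ≈ 329.60.

y ≈ 330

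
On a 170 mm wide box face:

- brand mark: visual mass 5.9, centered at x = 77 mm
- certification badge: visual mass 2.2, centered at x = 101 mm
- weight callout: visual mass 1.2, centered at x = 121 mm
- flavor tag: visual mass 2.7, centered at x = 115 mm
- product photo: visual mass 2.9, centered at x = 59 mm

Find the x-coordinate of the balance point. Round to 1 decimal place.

x ≈ 87.5

Weights sum to 5.9 + 2.2 + 1.2 + 2.7 + 2.9 = 14.9.
x-moment: 5.9·77 + 2.2·101 + 1.2·121 + 2.7·115 + 2.9·59 = 1303.3; centroid 1303.3/14.9 ≈ 87.47.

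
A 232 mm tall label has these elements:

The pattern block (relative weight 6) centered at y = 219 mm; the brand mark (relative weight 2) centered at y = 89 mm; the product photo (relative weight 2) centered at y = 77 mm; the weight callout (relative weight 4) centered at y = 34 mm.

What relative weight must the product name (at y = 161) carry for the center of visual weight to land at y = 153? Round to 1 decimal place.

w ≈ 45.0

Existing Σw = 14 (6 + 2 + 2 + 4); existing moment 6·219 + 2·89 + 2·77 + 4·34 = 1782.
Set Σw·y/Σw = 153: (1782 + 161w) = 153·(14 + w).
Solving: w = (153·14 − 1782) / (161 − 153) = 360 / 8 ≈ 45.00.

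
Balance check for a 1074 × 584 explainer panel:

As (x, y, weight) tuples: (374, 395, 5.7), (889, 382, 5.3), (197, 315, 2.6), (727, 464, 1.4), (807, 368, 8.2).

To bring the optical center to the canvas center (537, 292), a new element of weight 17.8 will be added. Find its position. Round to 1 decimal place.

(394.7, 180.3)

New total weight: (5.7 + 5.3 + 2.6 + 1.4 + 8.2) + 17.8 = 41.0.
x: need Σw·x = 41.0·537 = 22017.0. Existing = 5.7·374 + 5.3·889 + 2.6·197 + 1.4·727 + 8.2·807 = 14990.9. Remainder 7026.1 / 17.8 ≈ 394.72.
y: need Σw·y = 41.0·292 = 11972.0. Existing = 5.7·395 + 5.3·382 + 2.6·315 + 1.4·464 + 8.2·368 = 8762.3. Remainder 3209.7 / 17.8 ≈ 180.32.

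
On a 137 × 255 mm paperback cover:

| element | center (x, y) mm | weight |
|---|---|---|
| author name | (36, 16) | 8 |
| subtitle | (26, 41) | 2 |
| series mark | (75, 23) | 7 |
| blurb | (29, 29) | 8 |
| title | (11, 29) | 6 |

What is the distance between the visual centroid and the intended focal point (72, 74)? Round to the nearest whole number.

Total weight = 8 + 2 + 7 + 8 + 6 = 31.
x: (8·36 + 2·26 + 7·75 + 8·29 + 6·11) / 31 = 1163 / 31 ≈ 37.52
y: (8·16 + 2·41 + 7·23 + 8·29 + 6·29) / 31 = 777 / 31 ≈ 25.06
Relative to (72, 74): Δ = (-34.48, -48.94); |Δ| = √(-34.48² + -48.94²) ≈ 59.87.

≈ 60 mm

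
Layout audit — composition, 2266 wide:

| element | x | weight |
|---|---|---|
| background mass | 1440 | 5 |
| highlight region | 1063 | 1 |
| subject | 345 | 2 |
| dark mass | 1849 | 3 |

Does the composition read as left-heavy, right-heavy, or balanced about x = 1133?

Total weight = 5 + 1 + 2 + 3 = 11.
x-moment: 5·1440 + 1·1063 + 2·345 + 3·1849 = 14500; centroid 14500/11 ≈ 1318.18.
Since 1318.2 is right of 1133, the composition reads right-heavy.

right-heavy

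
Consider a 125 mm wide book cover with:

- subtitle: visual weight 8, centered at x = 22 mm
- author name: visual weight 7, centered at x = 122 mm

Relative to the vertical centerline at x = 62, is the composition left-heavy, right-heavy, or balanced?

Σw = 8 + 7 = 15.
Σw·x = 8·22 + 7·122 = 1030, so x̄ = 1030/15 ≈ 68.67.
68.7 lies right of the midline 62, so the layout is right-heavy.

right-heavy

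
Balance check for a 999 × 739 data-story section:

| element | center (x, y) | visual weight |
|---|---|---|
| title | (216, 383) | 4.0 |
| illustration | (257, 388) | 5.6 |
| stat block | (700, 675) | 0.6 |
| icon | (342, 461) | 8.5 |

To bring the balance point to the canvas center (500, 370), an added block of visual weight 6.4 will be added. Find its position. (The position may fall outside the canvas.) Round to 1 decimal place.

(1081.2, 196.7)

New total weight: (4.0 + 5.6 + 0.6 + 8.5) + 6.4 = 25.1.
x: target moment 25.1×500 = 12550.0; current 4.0·216 + 5.6·257 + 0.6·700 + 8.5·342 = 5630.2; the added block supplies 6919.8, so x = 6919.8/6.4 ≈ 1081.22.
y: target moment 25.1×370 = 9287.0; current 4.0·383 + 5.6·388 + 0.6·675 + 8.5·461 = 8028.3; the added block supplies 1258.7, so y = 1258.7/6.4 ≈ 196.67.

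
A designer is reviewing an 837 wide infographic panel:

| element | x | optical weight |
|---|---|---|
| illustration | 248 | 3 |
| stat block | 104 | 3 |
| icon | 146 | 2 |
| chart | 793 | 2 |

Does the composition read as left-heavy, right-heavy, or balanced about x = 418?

Total weight = 3 + 3 + 2 + 2 = 10.
x-moment: 3·248 + 3·104 + 2·146 + 2·793 = 2934; centroid 2934/10 ≈ 293.40.
Since 293.4 is left of 418, the composition reads left-heavy.

left-heavy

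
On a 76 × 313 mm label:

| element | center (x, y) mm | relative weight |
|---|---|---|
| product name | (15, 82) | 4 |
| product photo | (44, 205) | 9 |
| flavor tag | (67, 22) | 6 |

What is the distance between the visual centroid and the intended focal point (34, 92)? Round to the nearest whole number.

≈ 31 mm

Total weight = 4 + 9 + 6 = 19.
x-moment: 4·15 + 9·44 + 6·67 = 858; centroid 858/19 ≈ 45.16.
y-moment: 4·82 + 9·205 + 6·22 = 2305; centroid 2305/19 ≈ 121.32.
Offset from (34, 92): Δx ≈ 11.16, Δy ≈ 29.32; distance = √(Δx² + Δy²) ≈ 31.37.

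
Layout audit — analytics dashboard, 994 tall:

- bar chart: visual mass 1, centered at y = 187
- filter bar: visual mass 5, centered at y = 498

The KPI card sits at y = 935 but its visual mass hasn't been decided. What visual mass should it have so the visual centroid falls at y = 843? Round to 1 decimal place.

w ≈ 25.9

Known weights sum to 1 + 5 = 6; their moment is 1·187 + 5·498 = 2677.
For the centroid to hit 843: (2677 + w·935) / (6 + w) = 843.
Rearranging, w·(935 − 843) = 843·6 − 2677 = 2381, so w ≈ 2381/92 = 25.88.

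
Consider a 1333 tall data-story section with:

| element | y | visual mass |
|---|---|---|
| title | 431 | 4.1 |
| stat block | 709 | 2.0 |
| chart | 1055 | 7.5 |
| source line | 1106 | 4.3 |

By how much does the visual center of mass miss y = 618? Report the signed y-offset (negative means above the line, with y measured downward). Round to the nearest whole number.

≈ 268

Σw = 4.1 + 2.0 + 7.5 + 4.3 = 17.9.
Σw·y = 4.1·431 + 2.0·709 + 7.5·1055 + 4.3·1106 = 15853.4, so ȳ = 15853.4/17.9 ≈ 885.66.
Difference: 885.66 − 618 ≈ 267.66.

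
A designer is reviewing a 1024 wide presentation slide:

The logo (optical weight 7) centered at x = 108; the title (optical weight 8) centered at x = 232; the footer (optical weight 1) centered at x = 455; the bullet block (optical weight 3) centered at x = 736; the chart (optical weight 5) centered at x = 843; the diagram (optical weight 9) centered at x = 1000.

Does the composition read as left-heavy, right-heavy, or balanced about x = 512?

right-heavy

Weights sum to 7 + 8 + 1 + 3 + 5 + 9 = 33.
x: moment 18490 / weight 33 ≈ 560.30
560.3 vs midline 512 → right-heavy.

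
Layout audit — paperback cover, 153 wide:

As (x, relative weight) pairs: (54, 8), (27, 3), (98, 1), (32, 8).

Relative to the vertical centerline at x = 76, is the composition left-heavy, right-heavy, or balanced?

Total weight = 8 + 3 + 1 + 8 = 20.
x: (8·54 + 3·27 + 1·98 + 8·32) / 20 = 867 / 20 ≈ 43.35
43.4 vs midline 76 → left-heavy.

left-heavy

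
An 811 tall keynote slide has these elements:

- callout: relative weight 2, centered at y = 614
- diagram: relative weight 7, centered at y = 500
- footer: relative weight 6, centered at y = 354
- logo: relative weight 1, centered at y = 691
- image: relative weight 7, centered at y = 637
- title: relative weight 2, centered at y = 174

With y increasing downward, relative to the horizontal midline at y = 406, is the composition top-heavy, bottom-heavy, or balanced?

Weights sum to 2 + 7 + 6 + 1 + 7 + 2 = 25.
y: moment 12350 / weight 25 ≈ 494.00
494.0 lies below (larger y than) the midline 406, so the layout is bottom-heavy.

bottom-heavy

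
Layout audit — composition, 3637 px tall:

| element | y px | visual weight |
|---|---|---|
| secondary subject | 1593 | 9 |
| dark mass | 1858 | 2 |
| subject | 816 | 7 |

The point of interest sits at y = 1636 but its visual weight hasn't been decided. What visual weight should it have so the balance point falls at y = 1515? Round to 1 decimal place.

Fixed elements: Σw = 9 + 2 + 7 = 18, Σw·y = 9·1593 + 2·1858 + 7·816 = 23765.
For the centroid to hit 1515: (23765 + w·1636) / (18 + w) = 1515.
So w = (1515·18 − 23765)/(1636 − 1515) = 3505/121 ≈ 28.97.

w ≈ 29.0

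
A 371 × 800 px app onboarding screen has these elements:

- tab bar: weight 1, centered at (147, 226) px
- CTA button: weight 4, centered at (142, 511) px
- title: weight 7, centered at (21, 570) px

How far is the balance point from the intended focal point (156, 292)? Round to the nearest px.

≈ 245 px

Total weight = 1 + 4 + 7 = 12.
x-moment: 1·147 + 4·142 + 7·21 = 862; centroid 862/12 ≈ 71.83.
y-moment: 1·226 + 4·511 + 7·570 = 6260; centroid 6260/12 ≈ 521.67.
Relative to (156, 292): Δ = (-84.17, 229.67); |Δ| = √(-84.17² + 229.67²) ≈ 244.60.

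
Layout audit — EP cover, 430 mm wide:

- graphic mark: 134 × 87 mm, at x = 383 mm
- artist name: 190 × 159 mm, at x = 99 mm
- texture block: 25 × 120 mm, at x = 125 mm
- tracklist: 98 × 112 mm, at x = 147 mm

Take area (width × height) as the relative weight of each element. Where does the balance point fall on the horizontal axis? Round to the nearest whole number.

x ≈ 169

Areas → weights: graphic mark 134·87 = 11658, artist name 190·159 = 30210, texture block 25·120 = 3000, tracklist 98·112 = 10976; Σw = 55844.
x: (11658·383 + 30210·99 + 3000·125 + 10976·147) / 55844 = 9444276 / 55844 ≈ 169.12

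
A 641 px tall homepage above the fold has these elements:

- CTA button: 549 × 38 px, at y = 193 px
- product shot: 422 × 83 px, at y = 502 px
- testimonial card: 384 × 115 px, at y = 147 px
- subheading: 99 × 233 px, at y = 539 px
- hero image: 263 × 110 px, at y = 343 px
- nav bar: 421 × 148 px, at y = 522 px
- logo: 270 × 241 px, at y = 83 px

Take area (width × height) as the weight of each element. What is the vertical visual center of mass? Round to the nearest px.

Taking area as weight: CTA button 549·38 = 20862, product shot 422·83 = 35026, testimonial card 384·115 = 44160, subheading 99·233 = 23067, hero image 263·110 = 28930, nav bar 421·148 = 62308, logo 270·241 = 65070. Sum 279423.
Σw·y = 20862·193 + 35026·502 + 44160·147 + 23067·539 + 28930·343 + 62308·522 + 65070·83 = 88382627, so ȳ = 88382627/279423 ≈ 316.30.

y ≈ 316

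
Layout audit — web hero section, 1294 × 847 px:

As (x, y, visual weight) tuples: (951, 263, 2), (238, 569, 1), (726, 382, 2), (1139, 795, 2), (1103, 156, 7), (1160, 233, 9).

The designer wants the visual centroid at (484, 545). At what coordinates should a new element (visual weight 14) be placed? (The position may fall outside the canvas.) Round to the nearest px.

New total weight: (2 + 1 + 2 + 2 + 7 + 9) + 14 = 37.
Along x: (24031 + 14·x) / 37 = 484 (existing moment 2·951 + 1·238 + 2·726 + 2·1139 + 7·1103 + 9·1160 = 24031) ⇒ x = (17908 − 24031) / 14 ≈ -437.36.
Along y: (6638 + 14·y) / 37 = 545 (existing moment 2·263 + 1·569 + 2·382 + 2·795 + 7·156 + 9·233 = 6638) ⇒ y = (20165 − 6638) / 14 ≈ 966.21.

(-437, 966)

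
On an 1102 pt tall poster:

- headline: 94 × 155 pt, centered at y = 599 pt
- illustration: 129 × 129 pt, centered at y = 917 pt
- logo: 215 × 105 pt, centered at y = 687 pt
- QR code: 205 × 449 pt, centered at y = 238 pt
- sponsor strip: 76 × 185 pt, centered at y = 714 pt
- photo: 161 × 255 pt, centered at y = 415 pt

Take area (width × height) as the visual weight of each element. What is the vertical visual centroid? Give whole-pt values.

Taking area as weight: headline 94·155 = 14570, illustration 129·129 = 16641, logo 215·105 = 22575, QR code 205·449 = 92045, sponsor strip 76·185 = 14060, photo 161·255 = 41055. Sum 200946.
y: moment 88479627 / weight 200946 ≈ 440.32

y ≈ 440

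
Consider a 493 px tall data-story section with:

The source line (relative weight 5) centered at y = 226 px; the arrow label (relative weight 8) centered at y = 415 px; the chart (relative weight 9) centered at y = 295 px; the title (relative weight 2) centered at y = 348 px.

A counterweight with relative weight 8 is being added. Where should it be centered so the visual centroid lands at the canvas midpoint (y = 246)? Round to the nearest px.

y ≈ 9

After adding the counterweight, total weight = 5 + 8 + 9 + 2 + 8 = 32.
Along y: (7801 + 8·y) / 32 = 246 (existing moment 5·226 + 8·415 + 9·295 + 2·348 = 7801) ⇒ y = (7872 − 7801) / 8 ≈ 8.88.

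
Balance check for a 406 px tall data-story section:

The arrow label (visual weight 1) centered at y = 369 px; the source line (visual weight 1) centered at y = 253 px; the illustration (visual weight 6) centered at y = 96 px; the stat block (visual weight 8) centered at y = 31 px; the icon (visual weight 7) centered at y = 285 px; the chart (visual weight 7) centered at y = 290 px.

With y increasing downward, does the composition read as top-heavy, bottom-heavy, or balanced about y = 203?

Weights sum to 1 + 1 + 6 + 8 + 7 + 7 = 30.
y: (1·369 + 1·253 + 6·96 + 8·31 + 7·285 + 7·290) / 30 = 5471 / 30 ≈ 182.37
Since 182.4 is above (smaller y than) 203, the composition reads top-heavy.

top-heavy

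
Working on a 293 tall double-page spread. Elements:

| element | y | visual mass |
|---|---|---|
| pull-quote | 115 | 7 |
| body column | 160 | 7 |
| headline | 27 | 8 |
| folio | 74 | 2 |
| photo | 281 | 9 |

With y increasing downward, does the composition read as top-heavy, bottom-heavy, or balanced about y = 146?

Σw = 7 + 7 + 8 + 2 + 9 = 33.
y-moment: 7·115 + 7·160 + 8·27 + 2·74 + 9·281 = 4818; centroid 4818/33 ≈ 146.00.
That equals the midline 146 — balanced.

balanced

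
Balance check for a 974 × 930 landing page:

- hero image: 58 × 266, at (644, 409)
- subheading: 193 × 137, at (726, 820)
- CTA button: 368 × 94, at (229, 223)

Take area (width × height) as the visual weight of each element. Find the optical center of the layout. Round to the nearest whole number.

Areas: hero image 58·266 = 15428, subheading 193·137 = 26441, CTA button 368·94 = 34592. Total weight = 76461.
x-moment: 15428·644 + 26441·726 + 34592·229 = 37053366; centroid 37053366/76461 ≈ 484.60.
y-moment: 15428·409 + 26441·820 + 34592·223 = 35705688; centroid 35705688/76461 ≈ 466.98.

(485, 467)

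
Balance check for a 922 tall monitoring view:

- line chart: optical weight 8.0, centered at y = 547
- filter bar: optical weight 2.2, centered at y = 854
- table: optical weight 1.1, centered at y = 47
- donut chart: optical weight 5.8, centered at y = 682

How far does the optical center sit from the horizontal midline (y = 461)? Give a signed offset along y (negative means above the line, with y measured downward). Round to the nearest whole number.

Weights sum to 8.0 + 2.2 + 1.1 + 5.8 = 17.1.
y-moment: 8.0·547 + 2.2·854 + 1.1·47 + 5.8·682 = 10262.1; centroid 10262.1/17.1 ≈ 600.12.
Offset from y = 461: 600.12 − 461 ≈ 139.12.

≈ 139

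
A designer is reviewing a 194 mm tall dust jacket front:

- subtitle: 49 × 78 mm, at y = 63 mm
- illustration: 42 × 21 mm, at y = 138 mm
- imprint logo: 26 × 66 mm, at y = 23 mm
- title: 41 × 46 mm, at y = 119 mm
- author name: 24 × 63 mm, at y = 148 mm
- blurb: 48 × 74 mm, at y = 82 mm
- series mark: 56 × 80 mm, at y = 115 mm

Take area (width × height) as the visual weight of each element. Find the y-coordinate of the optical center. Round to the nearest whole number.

y ≈ 93

Taking area as weight: subtitle 49·78 = 3822, illustration 42·21 = 882, imprint logo 26·66 = 1716, title 41·46 = 1886, author name 24·63 = 1512, blurb 48·74 = 3552, series mark 56·80 = 4480. Sum 17850.
y: moment 1656644 / weight 17850 ≈ 92.81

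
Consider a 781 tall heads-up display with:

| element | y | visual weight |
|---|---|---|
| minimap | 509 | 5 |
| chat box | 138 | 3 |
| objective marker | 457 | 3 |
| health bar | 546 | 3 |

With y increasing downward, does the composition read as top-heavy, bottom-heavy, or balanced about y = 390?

Weights sum to 5 + 3 + 3 + 3 = 14.
y: (5·509 + 3·138 + 3·457 + 3·546) / 14 = 5968 / 14 ≈ 426.29
426.3 vs midline 390 → bottom-heavy.

bottom-heavy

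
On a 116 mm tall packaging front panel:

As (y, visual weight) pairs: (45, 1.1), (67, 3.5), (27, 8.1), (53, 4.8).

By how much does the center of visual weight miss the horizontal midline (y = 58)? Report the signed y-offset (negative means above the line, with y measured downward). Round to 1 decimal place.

≈ -14.7 mm

Total weight = 1.1 + 3.5 + 8.1 + 4.8 = 17.5.
y: (1.1·45 + 3.5·67 + 8.1·27 + 4.8·53) / 17.5 = 757.1 / 17.5 ≈ 43.26
Against y = 58, that's 43.26 − 58 = -14.74.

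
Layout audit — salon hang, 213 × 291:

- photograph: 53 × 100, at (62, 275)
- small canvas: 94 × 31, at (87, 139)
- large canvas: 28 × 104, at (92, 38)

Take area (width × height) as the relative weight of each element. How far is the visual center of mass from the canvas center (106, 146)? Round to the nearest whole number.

Areas: photograph 53·100 = 5300, small canvas 94·31 = 2914, large canvas 28·104 = 2912. Total weight = 11126.
Σw·x = 5300·62 + 2914·87 + 2912·92 = 850022, so x̄ = 850022/11126 ≈ 76.40.
Σw·y = 5300·275 + 2914·139 + 2912·38 = 1973202, so ȳ = 1973202/11126 ≈ 177.35.
Offset from (106, 146): Δx ≈ -29.60, Δy ≈ 31.35; distance = √(Δx² + Δy²) ≈ 43.12.

≈ 43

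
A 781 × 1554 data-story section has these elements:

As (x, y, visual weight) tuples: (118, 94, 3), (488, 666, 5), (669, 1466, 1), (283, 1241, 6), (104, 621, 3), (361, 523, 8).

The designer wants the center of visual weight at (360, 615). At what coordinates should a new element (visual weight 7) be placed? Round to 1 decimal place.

With the new element, Σw becomes 3 + 5 + 1 + 6 + 3 + 8 + 7 = 33.
Along x: (8361 + 7·x) / 33 = 360 (existing moment 3·118 + 5·488 + 1·669 + 6·283 + 3·104 + 8·361 = 8361) ⇒ x = (11880 − 8361) / 7 ≈ 502.71.
Along y: (18571 + 7·y) / 33 = 615 (existing moment 3·94 + 5·666 + 1·1466 + 6·1241 + 3·621 + 8·523 = 18571) ⇒ y = (20295 − 18571) / 7 ≈ 246.29.

(502.7, 246.3)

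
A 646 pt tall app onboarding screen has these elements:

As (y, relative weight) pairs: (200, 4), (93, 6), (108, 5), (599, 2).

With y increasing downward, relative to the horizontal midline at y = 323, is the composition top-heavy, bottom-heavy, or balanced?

Σw = 4 + 6 + 5 + 2 = 17.
y-moment: 4·200 + 6·93 + 5·108 + 2·599 = 3096; centroid 3096/17 ≈ 182.12.
182.1 lies above (smaller y than) the midline 323, so the layout is top-heavy.

top-heavy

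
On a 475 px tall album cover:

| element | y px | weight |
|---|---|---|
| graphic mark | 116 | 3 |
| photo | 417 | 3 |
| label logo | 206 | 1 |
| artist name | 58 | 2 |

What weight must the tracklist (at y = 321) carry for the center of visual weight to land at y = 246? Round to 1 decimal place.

Existing Σw = 9 (3 + 3 + 1 + 2); existing moment 3·116 + 3·417 + 1·206 + 2·58 = 1921.
Set Σw·y/Σw = 246: (1921 + 321w) = 246·(9 + w).
Rearranging, w·(321 − 246) = 246·9 − 1921 = 293, so w ≈ 293/75 = 3.91.

w ≈ 3.9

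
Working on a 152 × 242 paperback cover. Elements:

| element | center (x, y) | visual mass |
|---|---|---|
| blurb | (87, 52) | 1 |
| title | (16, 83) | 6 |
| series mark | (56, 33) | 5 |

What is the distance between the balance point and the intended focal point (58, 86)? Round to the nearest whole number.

Total weight = 1 + 6 + 5 = 12.
x-moment: 1·87 + 6·16 + 5·56 = 463; centroid 463/12 ≈ 38.58.
y-moment: 1·52 + 6·83 + 5·33 = 715; centroid 715/12 ≈ 59.58.
Offset from (58, 86): Δx ≈ -19.42, Δy ≈ -26.42; distance = √(Δx² + Δy²) ≈ 32.78.

≈ 33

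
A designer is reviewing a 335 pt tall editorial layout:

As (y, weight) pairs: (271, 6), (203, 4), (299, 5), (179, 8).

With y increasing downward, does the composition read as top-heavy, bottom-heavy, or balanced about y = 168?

Weights sum to 6 + 4 + 5 + 8 = 23.
y-moment: 6·271 + 4·203 + 5·299 + 8·179 = 5365; centroid 5365/23 ≈ 233.26.
Since 233.3 is below (larger y than) 168, the composition reads bottom-heavy.

bottom-heavy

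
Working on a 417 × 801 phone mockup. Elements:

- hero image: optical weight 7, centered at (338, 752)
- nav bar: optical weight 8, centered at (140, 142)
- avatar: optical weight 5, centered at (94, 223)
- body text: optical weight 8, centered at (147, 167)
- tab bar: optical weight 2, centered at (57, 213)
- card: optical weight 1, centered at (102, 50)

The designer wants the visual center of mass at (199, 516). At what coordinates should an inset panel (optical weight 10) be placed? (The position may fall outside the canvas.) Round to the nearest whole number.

New total weight: (7 + 8 + 5 + 8 + 2 + 1) + 10 = 41.
x: need Σw·x = 41·199 = 8159. Existing = 7·338 + 8·140 + 5·94 + 8·147 + 2·57 + 1·102 = 5348. Remainder 2811 / 10 ≈ 281.10.
y: need Σw·y = 41·516 = 21156. Existing = 7·752 + 8·142 + 5·223 + 8·167 + 2·213 + 1·50 = 9327. Remainder 11829 / 10 ≈ 1182.90.

(281, 1183)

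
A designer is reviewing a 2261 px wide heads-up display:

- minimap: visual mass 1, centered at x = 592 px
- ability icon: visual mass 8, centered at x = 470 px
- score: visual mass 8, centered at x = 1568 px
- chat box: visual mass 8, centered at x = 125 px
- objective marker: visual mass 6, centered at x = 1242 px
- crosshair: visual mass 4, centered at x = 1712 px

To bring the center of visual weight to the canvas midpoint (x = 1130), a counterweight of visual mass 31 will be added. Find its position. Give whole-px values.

x ≈ 1367

After adding the counterweight, total weight = 1 + 8 + 8 + 8 + 6 + 4 + 31 = 66.
x: need Σw·x = 66·1130 = 74580. Existing = 1·592 + 8·470 + 8·1568 + 8·125 + 6·1242 + 4·1712 = 32196. Remainder 42384 / 31 ≈ 1367.23.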